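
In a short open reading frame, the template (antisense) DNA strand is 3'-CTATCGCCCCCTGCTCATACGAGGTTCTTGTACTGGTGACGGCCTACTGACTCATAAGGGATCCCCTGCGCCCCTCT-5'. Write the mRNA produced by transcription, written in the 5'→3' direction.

Reading the template 3'→5' as shown, RNA polymerase pairs each base (A→U, T→A, G↔C) to build mRNA 5'→3' directly.

5'-GAUAGCGGGGGACGAGUAUGCUCCAAGAACAUGACCACUGCCGGAUGACUGAGUAUUCCCUAGGGGACGCGGGGAGA-3'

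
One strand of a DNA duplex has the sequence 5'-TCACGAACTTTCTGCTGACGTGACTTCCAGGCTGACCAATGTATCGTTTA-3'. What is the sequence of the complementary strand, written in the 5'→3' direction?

The complement of TCACGAACTTTCTGCTGACGTGACTTCCAGGCTGACCAATGTATCGTTTA is AGTGCTTGAAAGACGACTGCACTGAAGGTCCGACTGGTTACATAGCAAAT (A↔T, G↔C). DNA strands are antiparallel, so the complementary strand runs 3'→5'; reversing gives the 5'→3' form.

5'-TAAACGATACATTGGTCAGCCTGGAAGTCACGTCAGCAGAAAGTTCGTGA-3'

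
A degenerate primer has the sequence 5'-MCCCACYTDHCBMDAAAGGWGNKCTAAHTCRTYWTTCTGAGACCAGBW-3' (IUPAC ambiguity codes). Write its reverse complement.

Standard pairs A↔T, G↔C; ambiguity codes pair R↔Y, M↔K, W↔W, B↔V, D↔H, N↔N. Complement (KGGGTGRAHDGVKHTTTCCWCNMGATTDAGYARWAAGACTCTGGTCVW), then reverse for 5'→3'.

5'-WVCTGGTCTCAGAAWRAYGADTTAGMNCWCCTTTHKVGDHARGTGGGK-3'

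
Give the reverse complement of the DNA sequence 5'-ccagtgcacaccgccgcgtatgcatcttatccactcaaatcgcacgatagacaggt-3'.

5′-ACCTGTCTATCGTGCGATTTGAGTGGATAAGATGCATACGCGGCGGTGTGCACTGG-3′

Reading the sequence 3'→5' and pairing each base (A↔T, G↔C) gives the reverse complement directly.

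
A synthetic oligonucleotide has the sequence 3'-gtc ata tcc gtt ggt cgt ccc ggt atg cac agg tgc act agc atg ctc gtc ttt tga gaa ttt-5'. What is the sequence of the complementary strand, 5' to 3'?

The strand is given 3'→5', so its complement runs 5'→3' in the same left-to-right order: pair each base A↔T, G↔C.

5'-CAGTATAGGCAACCAGCAGGGCCATACGTGTCCACGTGATCGTACGAGCAGAAAACTCTTAAA-3'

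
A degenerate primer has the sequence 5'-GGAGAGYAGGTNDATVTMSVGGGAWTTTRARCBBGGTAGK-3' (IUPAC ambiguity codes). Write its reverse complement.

5′-MCTACCVVGYTYAAAWTCCCBSKABATHNACCTRCTCTCC-3′

Standard pairs A↔T, G↔C; ambiguity codes pair R↔Y, M↔K, W↔W, S↔S, B↔V, D↔H, N↔N. Complement (CCTCTCRTCCANHTABAKSBCCCTWAAAYTYGVVCCATCM), then reverse for 5'→3'.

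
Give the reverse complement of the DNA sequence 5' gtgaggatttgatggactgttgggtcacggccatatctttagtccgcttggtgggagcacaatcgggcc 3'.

Reading the sequence 3'→5' and pairing each base (A↔T, G↔C) gives the reverse complement directly.

5′-GGCCCGATTGTGCTCCCACCAAGCGGACTAAAGATATGGCCGTGACCCAACAGTCCATCAAATCCTCAC-3′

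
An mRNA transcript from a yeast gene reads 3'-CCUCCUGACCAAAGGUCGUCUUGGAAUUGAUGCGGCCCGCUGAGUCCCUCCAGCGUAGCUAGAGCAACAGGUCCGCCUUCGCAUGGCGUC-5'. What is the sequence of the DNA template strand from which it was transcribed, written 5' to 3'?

5'-GGAGGACTGGTTTCCAGCAGAACCTTAACTACGCCGGGCGACTCAGGGAGGTCGCATCGATCTCGTTGTCCAGGCGGAAGCGTACCGCAG-3'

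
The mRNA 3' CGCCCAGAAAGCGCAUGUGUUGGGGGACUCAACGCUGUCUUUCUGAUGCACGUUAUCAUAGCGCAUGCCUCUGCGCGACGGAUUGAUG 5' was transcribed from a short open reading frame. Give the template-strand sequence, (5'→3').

5'-GCGGGTCTTTCGCGTACACAACCCCCTGAGTTGCGACAGAAAGACTACGTGCAATAGTATCGCGTACGGAGACGCGCTGCCTAACTAC-3'

Written 5'→3' the mRNA is GUAGUUAGGCAGCGCGUCUCCGUACGCGAUACUAUUGCACGUAGUCUUUCUGUCGCAACUCAGGGGGUUGUGUACGCGAAAGACCCGC, so the coding DNA strand is GTAGTTAGGCAGCGCGTCTCCGTACGCGATACTATTGCACGTAGTCTTTCTGTCGCAACTCAGGGGGTTGTGTACGCGAAAGACCCGC. The template is its reverse complement.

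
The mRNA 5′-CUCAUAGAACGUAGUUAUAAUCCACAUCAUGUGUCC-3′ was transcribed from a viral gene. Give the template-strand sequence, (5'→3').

5'-GGACACATGATGTGGATTATAACTACGTTCTATGAG-3'

Replace U with T to get the coding DNA strand: CTCATAGAACGTAGTTATAATCCACATCATGTGTCC. The template strand is its reverse complement (complement GAGTATCTTGCATCAATATTAGGTGTAGTACACAGG, then reverse).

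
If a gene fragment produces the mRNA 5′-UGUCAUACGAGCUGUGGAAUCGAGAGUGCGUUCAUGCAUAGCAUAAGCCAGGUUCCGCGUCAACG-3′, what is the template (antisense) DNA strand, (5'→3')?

5'-CGTTGACGCGGAACCTGGCTTATGCTATGCATGAACGCACTCTCGATTCCACAGCTCGTATGACA-3'

Replace U with T to get the coding DNA strand: TGTCATACGAGCTGTGGAATCGAGAGTGCGTTCATGCATAGCATAAGCCAGGTTCCGCGTCAACG. The template strand is its reverse complement (complement ACAGTATGCTCGACACCTTAGCTCTCACGCAAGTACGTATCGTATTCGGTCCAAGGCGCAGTTGC, then reverse).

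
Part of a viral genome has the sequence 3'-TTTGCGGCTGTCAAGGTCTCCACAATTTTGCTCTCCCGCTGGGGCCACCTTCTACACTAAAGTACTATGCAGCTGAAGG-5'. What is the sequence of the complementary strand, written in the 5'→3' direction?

5'-AAACGCCGACAGTTCCAGAGGTGTTAAAACGAGAGGGCGACCCCGGTGGAAGATGTGATTTCATGATACGTCGACTTCC-3'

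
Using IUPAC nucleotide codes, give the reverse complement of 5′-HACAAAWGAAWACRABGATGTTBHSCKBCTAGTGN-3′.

Standard pairs A↔T, G↔C; ambiguity codes pair R↔Y, K↔M, W↔W, S↔S, B↔V, H↔D, N↔N. Complement (DTGTTTWCTTWTGYTVCTACAAVDSGMVGATCACN), then reverse for 5'→3'.

5'-NCACTAGVMGSDVAACATCVTYGTWTTCWTTTGTD-3'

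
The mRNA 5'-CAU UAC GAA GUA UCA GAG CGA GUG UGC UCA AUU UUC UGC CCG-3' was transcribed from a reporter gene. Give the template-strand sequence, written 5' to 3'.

Replace U with T to get the coding DNA strand: CATTACGAAGTATCAGAGCGAGTGTGCTCAATTTTCTGCCCG. The template strand is its reverse complement (complement GTAATGCTTCATAGTCTCGCTCACACGAGTTAAAAGACGGGC, then reverse).

5'-CGGGCAGAAAATTGAGCACACTCGCTCTGATACTTCGTAATG-3'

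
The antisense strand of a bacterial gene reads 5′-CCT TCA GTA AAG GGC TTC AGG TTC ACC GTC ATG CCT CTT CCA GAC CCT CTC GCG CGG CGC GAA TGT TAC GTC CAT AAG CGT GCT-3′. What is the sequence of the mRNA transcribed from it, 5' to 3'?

5'-AGCACGCUUAUGGACGUAACAUUCGCGCCGCGCGAGAGGGUCUGGAAGAGGCAUGACGGUGAACCUGAAGCCCUUUACUGAAGG-3'

The mRNA has the sequence of the coding strand (reverse complement of the template) with T→U. Reverse complement of CCTTCAGTAAAGGGCTTCAGGTTCACCGTCATGCCTCTTCCAGACCCTCTCGCGCGGCGCGAATGTTACGTCCATAAGCGTGCT is AGCACGCTTATGGACGTAACATTCGCGCCGCGCGAGAGGGTCTGGAAGAGGCATGACGGTGAACCTGAAGCCCTTTACTGAAGG; then T→U.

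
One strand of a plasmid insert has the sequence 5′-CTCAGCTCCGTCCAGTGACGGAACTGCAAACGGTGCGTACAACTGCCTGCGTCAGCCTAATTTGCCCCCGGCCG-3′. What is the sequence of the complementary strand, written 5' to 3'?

5'-CGGCCGGGGGCAAATTAGGCTGACGCAGGCAGTTGTACGCACCGTTTGCAGTTCCGTCACTGGACGGAGCTGAG-3'

The complement of CTCAGCTCCGTCCAGTGACGGAACTGCAAACGGTGCGTACAACTGCCTGCGTCAGCCTAATTTGCCCCCGGCCG is GAGTCGAGGCAGGTCACTGCCTTGACGTTTGCCACGCATGTTGACGGACGCAGTCGGATTAAACGGGGGCCGGC (A↔T, G↔C). DNA strands are antiparallel, so the complementary strand runs 3'→5'; reversing gives the 5'→3' form.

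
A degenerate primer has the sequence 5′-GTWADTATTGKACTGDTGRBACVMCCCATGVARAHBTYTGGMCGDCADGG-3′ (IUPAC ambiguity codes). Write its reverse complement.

Standard pairs A↔T, G↔C; ambiguity codes pair R↔Y, M↔K, W↔W, B↔V, D↔H. Complement (CAWTHATAACMTGACHACYVTGBKGGGTACBTYTDVARACCKGCHGTHCC), then reverse for 5'→3'.

5'-CCHTGHCGKCCARAVDTYTBCATGGGKBGTVYCAHCAGTMCAATAHTWAC-3'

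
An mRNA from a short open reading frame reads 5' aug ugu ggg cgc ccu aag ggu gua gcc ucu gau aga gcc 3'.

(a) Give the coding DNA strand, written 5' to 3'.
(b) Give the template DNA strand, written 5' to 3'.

(a) 5'-ATGTGTGGGCGCCCTAAGGGTGTAGCCTCTGATAGAGCC-3'
(b) 5′-GGCTCTATCAGAGGCTACACCCTTAGGGCGCCCACACAT-3′

(a) The coding strand matches the mRNA with U→T.
(b) The template strand is the reverse complement of the coding strand.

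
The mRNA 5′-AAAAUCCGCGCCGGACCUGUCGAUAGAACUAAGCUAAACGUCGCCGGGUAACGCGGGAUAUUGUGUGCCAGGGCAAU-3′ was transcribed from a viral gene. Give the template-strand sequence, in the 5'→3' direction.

5′-ATTGCCCTGGCACACAATATCCCGCGTTACCCGGCGACGTTTAGCTTAGTTCTATCGACAGGTCCGGCGCGGATTTT-3′

Replace U with T to get the coding DNA strand: AAAATCCGCGCCGGACCTGTCGATAGAACTAAGCTAAACGTCGCCGGGTAACGCGGGATATTGTGTGCCAGGGCAAT. The template strand is its reverse complement (complement TTTTAGGCGCGGCCTGGACAGCTATCTTGATTCGATTTGCAGCGGCCCATTGCGCCCTATAACACACGGTCCCGTTA, then reverse).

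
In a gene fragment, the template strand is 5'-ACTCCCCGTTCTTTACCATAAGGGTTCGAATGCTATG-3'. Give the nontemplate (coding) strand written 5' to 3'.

5'-CATAGCATTCGAACCCTTATGGTAAAGAACGGGGAGT-3'

The coding strand is complementary and antiparallel to the template: take the complement (A↔T, G↔C) and reverse.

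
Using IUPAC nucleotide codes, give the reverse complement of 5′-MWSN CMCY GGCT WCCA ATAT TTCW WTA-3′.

5'-TAWWGAAATATTGGWAGCCRGKGNSWK-3'

Standard pairs A↔T, G↔C; ambiguity codes pair Y↔R, M↔K, W↔W, S↔S, N↔N. Complement (KWSNGKGRCCGAWGGTTATAAAGWWAT), then reverse for 5'→3'.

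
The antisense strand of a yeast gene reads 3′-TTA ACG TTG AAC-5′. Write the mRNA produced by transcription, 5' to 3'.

5'-AAUUGCAACUUG-3'

Reading the template 3'→5' as shown, RNA polymerase pairs each base (A→U, T→A, G↔C) to build mRNA 5'→3' directly.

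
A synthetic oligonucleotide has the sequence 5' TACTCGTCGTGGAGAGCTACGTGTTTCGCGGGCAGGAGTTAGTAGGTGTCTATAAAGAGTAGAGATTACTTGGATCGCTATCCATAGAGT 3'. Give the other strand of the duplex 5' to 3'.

5′-ACTCTATGGATAGCGATCCAAGTAATCTCTACTCTTTATAGACACCTACTAACTCCTGCCCGCGAAACACGTAGCTCTCCACGACGAGTA-3′

Pairing A↔T and G↔C gives ATGAGCAGCACCTCTCGATGCACAAAGCGCCCGTCCTCAATCATCCACAGATATTTCTCATCTCTAATGAACCTAGCGATAGGTATCTCA, running 3'→5'. Reverse for the 5'→3' convention.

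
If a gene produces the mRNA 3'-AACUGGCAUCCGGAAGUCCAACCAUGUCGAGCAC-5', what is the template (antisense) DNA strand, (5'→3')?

Written 5'→3' the mRNA is CACGAGCUGUACCAACCUGAAGGCCUACGGUCAA, so the coding DNA strand is CACGAGCTGTACCAACCTGAAGGCCTACGGTCAA. The template is its reverse complement.

5'-TTGACCGTAGGCCTTCAGGTTGGTACAGCTCGTG-3'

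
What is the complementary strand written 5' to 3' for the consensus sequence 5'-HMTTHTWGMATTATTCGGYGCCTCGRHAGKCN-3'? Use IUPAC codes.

Standard pairs A↔T, G↔C; ambiguity codes pair R↔Y, M↔K, W↔W, H↔D, N↔N. Complement (DKAADAWCKTAATAAGCCRCGGAGCYDTCMGN), then reverse for 5'→3'.

5'-NGMCTDYCGAGGCRCCGAATAATKCWADAAKD-3'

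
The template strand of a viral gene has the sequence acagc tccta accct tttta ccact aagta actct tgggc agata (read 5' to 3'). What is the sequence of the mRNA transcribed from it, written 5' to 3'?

5'-UAUCUGCCCAAGAGUUACUUAGUGGUAAAAAGGGUUAGGAGCUGU-3'

RNA polymerase reads the template 3'→5' and synthesizes mRNA 5'→3' by base-pairing (A→U, T→A, G↔C). The complement of the template is TGTCGAGGATTGGGAAAAATGGTGATTCATTGAGAACCCGTCTAT; antiparallel, so 5'→3' the coding strand is TATCTGCCCAAGAGTTACTTAGTGGTAAAAAGGGTTAGGAGCTGT. Replace T with U for the mRNA.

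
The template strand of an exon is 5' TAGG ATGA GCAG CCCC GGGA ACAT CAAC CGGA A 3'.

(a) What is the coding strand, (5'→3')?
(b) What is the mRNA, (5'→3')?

(a) 5'-TTCCGGTTGATGTTCCCGGGGCTGCTCATCCTA-3'
(b) 5'-UUCCGGUUGAUGUUCCCGGGGCUGCUCAUCCUA-3'

(a) The coding strand is the reverse complement of the template: complement ATCCTACTCGTCGGGGCCCTTGTAGTTGGCCTT, then reverse.
(b) mRNA has the coding-strand sequence with T→U.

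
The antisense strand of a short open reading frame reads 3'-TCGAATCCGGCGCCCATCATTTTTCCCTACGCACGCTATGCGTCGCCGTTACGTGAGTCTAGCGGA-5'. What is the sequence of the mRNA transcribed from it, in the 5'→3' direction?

Reading the template 3'→5' as shown, RNA polymerase pairs each base (A→U, T→A, G↔C) to build mRNA 5'→3' directly.

5'-AGCUUAGGCCGCGGGUAGUAAAAAGGGAUGCGUGCGAUACGCAGCGGCAAUGCACUCAGAUCGCCU-3'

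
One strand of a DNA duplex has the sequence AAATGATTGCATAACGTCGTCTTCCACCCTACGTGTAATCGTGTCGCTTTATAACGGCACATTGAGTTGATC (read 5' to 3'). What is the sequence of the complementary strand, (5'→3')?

5'-GATCAACTCAATGTGCCGTTATAAAGCGACACGATTACACGTAGGGTGGAAGACGACGTTATGCAATCATTT-3'

The complement of AAATGATTGCATAACGTCGTCTTCCACCCTACGTGTAATCGTGTCGCTTTATAACGGCACATTGAGTTGATC is TTTACTAACGTATTGCAGCAGAAGGTGGGATGCACATTAGCACAGCGAAATATTGCCGTGTAACTCAACTAG (A↔T, G↔C). DNA strands are antiparallel, so the complementary strand runs 3'→5'; reversing gives the 5'→3' form.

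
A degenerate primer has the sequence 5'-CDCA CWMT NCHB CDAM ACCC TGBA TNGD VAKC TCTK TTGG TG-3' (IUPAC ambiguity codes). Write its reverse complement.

5′-CACCAAMAGAGMTBHCNATVCAGGGTKTHGVDGNAKWGTGHG-3′

Standard pairs A↔T, G↔C; ambiguity codes pair M↔K, W↔W, B↔V, D↔H, N↔N. Complement (GHGTGWKANGDVGHTKTGGGACVTANCHBTMGAGAMAACCAC), then reverse for 5'→3'.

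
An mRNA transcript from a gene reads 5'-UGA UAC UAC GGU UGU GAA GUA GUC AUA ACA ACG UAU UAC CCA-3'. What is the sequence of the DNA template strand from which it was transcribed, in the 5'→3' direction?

5′-TGGGTAATACGTTGTTATGACTACTTCACAACCGTAGTATCA-3′

Replace U with T to get the coding DNA strand: TGATACTACGGTTGTGAAGTAGTCATAACAACGTATTACCCA. The template strand is its reverse complement (complement ACTATGATGCCAACACTTCATCAGTATTGTTGCATAATGGGT, then reverse).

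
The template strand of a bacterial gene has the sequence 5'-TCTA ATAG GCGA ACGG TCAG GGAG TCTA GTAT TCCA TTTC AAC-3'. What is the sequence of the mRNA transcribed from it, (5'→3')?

RNA polymerase reads the template 3'→5' and synthesizes mRNA 5'→3' by base-pairing (A→U, T→A, G↔C). The complement of the template is AGATTATCCGCTTGCCAGTCCCTCAGATCATAAGGTAAAGTTG; antiparallel, so 5'→3' the coding strand is GTTGAAATGGAATACTAGACTCCCTGACCGTTCGCCTATTAGA. Replace T with U for the mRNA.

5'-GUUGAAAUGGAAUACUAGACUCCCUGACCGUUCGCCUAUUAGA-3'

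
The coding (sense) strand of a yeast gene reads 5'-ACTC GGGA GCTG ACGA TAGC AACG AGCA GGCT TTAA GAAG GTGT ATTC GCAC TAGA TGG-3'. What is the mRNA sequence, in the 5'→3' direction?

5'-ACUCGGGAGCUGACGAUAGCAACGAGCAGGCUUUAAGAAGGUGUAUUCGCACUAGAUGG-3'

The mRNA is synthesized from the template strand, so it matches the coding strand with T replaced by U.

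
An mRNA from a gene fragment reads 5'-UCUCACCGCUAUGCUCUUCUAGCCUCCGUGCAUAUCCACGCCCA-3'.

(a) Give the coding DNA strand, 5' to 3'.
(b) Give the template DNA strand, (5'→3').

(a) The coding strand matches the mRNA with U→T.
(b) The template strand is the reverse complement of the coding strand.

(a) 5'-TCTCACCGCTATGCTCTTCTAGCCTCCGTGCATATCCACGCCCA-3'
(b) 5'-TGGGCGTGGATATGCACGGAGGCTAGAAGAGCATAGCGGTGAGA-3'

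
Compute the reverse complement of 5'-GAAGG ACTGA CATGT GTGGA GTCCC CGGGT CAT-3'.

Reading the sequence 3'→5' and pairing each base (A↔T, G↔C) gives the reverse complement directly.

5'-ATGACCCGGGGACTCCACACATGTCAGTCCTTC-3'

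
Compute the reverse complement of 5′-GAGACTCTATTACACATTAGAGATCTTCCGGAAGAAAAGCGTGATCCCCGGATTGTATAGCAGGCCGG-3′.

5'-CCGGCCTGCTATACAATCCGGGGATCACGCTTTTCTTCCGGAAGATCTCTAATGTGTAATAGAGTCTC-3'

Reading the sequence 3'→5' and pairing each base (A↔T, G↔C) gives the reverse complement directly.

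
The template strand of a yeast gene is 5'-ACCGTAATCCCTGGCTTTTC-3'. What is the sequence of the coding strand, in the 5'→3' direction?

The coding strand is complementary and antiparallel to the template: take the complement (A↔T, G↔C) and reverse.

5′-GAAAAGCCAGGGATTACGGT-3′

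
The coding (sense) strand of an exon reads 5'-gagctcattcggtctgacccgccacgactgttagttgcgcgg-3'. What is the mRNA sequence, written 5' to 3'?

The mRNA is synthesized from the template strand, so it matches the coding strand with T replaced by U.

5'-GAGCUCAUUCGGUCUGACCCGCCACGACUGUUAGUUGCGCGG-3'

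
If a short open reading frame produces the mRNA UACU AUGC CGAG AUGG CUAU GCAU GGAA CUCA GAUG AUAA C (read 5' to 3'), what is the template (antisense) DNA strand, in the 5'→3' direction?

5'-GTTATCATCTGAGTTCCATGCATAGCCATCTCGGCATAGTA-3'

Replace U with T to get the coding DNA strand: TACTATGCCGAGATGGCTATGCATGGAACTCAGATGATAAC. The template strand is its reverse complement (complement ATGATACGGCTCTACCGATACGTACCTTGAGTCTACTATTG, then reverse).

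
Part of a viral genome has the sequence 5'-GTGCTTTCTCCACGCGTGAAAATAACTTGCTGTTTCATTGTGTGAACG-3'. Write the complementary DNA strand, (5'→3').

5'-CGTTCACACAATGAAACAGCAAGTTATTTTCACGCGTGGAGAAAGCAC-3'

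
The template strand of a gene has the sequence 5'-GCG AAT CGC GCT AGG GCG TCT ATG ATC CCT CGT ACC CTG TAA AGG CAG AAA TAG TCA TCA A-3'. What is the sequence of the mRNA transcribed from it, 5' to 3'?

RNA polymerase reads the template 3'→5' and synthesizes mRNA 5'→3' by base-pairing (A→U, T→A, G↔C). The complement of the template is CGCTTAGCGCGATCCCGCAGATACTAGGGAGCATGGGACATTTCCGTCTTTATCAGTAGTT; antiparallel, so 5'→3' the coding strand is TTGATGACTATTTCTGCCTTTACAGGGTACGAGGGATCATAGACGCCCTAGCGCGATTCGC. Replace T with U for the mRNA.

5′-UUGAUGACUAUUUCUGCCUUUACAGGGUACGAGGGAUCAUAGACGCCCUAGCGCGAUUCGC-3′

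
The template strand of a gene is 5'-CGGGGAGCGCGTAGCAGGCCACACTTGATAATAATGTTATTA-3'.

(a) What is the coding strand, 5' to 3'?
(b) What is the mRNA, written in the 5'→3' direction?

(a) The coding strand is the reverse complement of the template: complement GCCCCTCGCGCATCGTCCGGTGTGAACTATTATTACAATAAT, then reverse.
(b) mRNA has the coding-strand sequence with T→U.

(a) 5'-TAATAACATTATTATCAAGTGTGGCCTGCTACGCGCTCCCCG-3'
(b) 5′-UAAUAACAUUAUUAUCAAGUGUGGCCUGCUACGCGCUCCCCG-3′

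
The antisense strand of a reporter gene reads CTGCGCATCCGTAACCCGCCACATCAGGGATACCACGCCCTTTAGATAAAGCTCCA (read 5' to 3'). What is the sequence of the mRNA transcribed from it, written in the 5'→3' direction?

RNA polymerase reads the template 3'→5' and synthesizes mRNA 5'→3' by base-pairing (A→U, T→A, G↔C). The complement of the template is GACGCGTAGGCATTGGGCGGTGTAGTCCCTATGGTGCGGGAAATCTATTTCGAGGT; antiparallel, so 5'→3' the coding strand is TGGAGCTTTATCTAAAGGGCGTGGTATCCCTGATGTGGCGGGTTACGGATGCGCAG. Replace T with U for the mRNA.

5'-UGGAGCUUUAUCUAAAGGGCGUGGUAUCCCUGAUGUGGCGGGUUACGGAUGCGCAG-3'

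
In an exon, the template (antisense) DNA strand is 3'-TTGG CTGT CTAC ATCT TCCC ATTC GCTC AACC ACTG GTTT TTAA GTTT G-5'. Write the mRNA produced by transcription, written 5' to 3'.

5'-AACCGACAGAUGUAGAAGGGUAAGCGAGUUGGUGACCAAAAAUUCAAAC-3'

Reading the template 3'→5' as shown, RNA polymerase pairs each base (A→U, T→A, G↔C) to build mRNA 5'→3' directly.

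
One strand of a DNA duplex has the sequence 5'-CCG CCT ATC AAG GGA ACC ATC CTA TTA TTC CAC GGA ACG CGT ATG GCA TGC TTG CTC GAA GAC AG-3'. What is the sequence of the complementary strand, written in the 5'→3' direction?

5′-CTGTCTTCGAGCAAGCATGCCATACGCGTTCCGTGGAATAATAGGATGGTTCCCTTGATAGGCGG-3′

Pairing A↔T and G↔C gives GGCGGATAGTTCCCTTGGTAGGATAATAAGGTGCCTTGCGCATACCGTACGAACGAGCTTCTGTC, running 3'→5'. Reverse for the 5'→3' convention.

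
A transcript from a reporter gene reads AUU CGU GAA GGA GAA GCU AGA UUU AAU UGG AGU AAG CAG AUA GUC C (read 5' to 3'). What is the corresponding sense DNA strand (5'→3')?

5'-ATTCGTGAAGGAGAAGCTAGATTTAATTGGAGTAAGCAGATAGTCC-3'

The coding DNA strand has the same 5'→3' sequence as the mRNA with U replaced by T.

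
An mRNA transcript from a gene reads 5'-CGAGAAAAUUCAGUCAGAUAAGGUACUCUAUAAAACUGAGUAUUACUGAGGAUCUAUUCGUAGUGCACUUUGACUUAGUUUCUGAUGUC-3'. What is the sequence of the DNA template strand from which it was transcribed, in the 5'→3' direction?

5'-GACATCAGAAACTAAGTCAAAGTGCACTACGAATAGATCCTCAGTAATACTCAGTTTTATAGAGTACCTTATCTGACTGAATTTTCTCG-3'

Replace U with T to get the coding DNA strand: CGAGAAAATTCAGTCAGATAAGGTACTCTATAAAACTGAGTATTACTGAGGATCTATTCGTAGTGCACTTTGACTTAGTTTCTGATGTC. The template strand is its reverse complement (complement GCTCTTTTAAGTCAGTCTATTCCATGAGATATTTTGACTCATAATGACTCCTAGATAAGCATCACGTGAAACTGAATCAAAGACTACAG, then reverse).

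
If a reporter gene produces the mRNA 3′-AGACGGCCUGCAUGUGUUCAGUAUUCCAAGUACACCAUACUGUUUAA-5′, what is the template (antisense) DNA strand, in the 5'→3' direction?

Written 5'→3' the mRNA is AAUUUGUCAUACCACAUGAACCUUAUGACUUGUGUACGUCCGGCAGA, so the coding DNA strand is AATTTGTCATACCACATGAACCTTATGACTTGTGTACGTCCGGCAGA. The template is its reverse complement.

5'-TCTGCCGGACGTACACAAGTCATAAGGTTCATGTGGTATGACAAATT-3'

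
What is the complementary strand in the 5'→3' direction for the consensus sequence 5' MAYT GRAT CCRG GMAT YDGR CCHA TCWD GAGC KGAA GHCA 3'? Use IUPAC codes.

Standard pairs A↔T, G↔C; ambiguity codes pair R↔Y, M↔K, W↔W, D↔H. Complement (KTRACYTAGGYCCKTARHCYGGDTAGWHCTCGMCTTCDGT), then reverse for 5'→3'.

5'-TGDCTTCMGCTCHWGATDGGYCHRATKCCYGGATYCARTK-3'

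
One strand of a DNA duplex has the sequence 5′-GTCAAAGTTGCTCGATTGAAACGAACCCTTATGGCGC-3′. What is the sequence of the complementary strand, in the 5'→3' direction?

Pairing A↔T and G↔C gives CAGTTTCAACGAGCTAACTTTGCTTGGGAATACCGCG, running 3'→5'. Reverse for the 5'→3' convention.

5'-GCGCCATAAGGGTTCGTTTCAATCGAGCAACTTTGAC-3'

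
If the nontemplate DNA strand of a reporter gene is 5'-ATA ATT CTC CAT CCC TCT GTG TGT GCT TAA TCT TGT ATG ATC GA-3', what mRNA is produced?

5'-AUAAUUCUCCAUCCCUCUGUGUGUGCUUAAUCUUGUAUGAUCGA-3'

The mRNA is synthesized from the template strand, so it matches the coding strand with T replaced by U.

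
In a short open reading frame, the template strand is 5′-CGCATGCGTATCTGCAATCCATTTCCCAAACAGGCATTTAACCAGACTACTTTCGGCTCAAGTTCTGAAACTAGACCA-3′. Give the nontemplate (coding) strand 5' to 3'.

The coding strand is complementary and antiparallel to the template: take the complement (A↔T, G↔C) and reverse.

5'-TGGTCTAGTTTCAGAACTTGAGCCGAAAGTAGTCTGGTTAAATGCCTGTTTGGGAAATGGATTGCAGATACGCATGCG-3'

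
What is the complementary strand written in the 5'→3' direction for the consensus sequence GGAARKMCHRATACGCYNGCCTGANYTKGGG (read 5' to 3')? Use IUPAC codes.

Standard pairs A↔T, G↔C; ambiguity codes pair R↔Y, M↔K, H↔D, N↔N. Complement (CCTTYMKGDYTATGCGRNCGGACTNRAMCCC), then reverse for 5'→3'.

5'-CCCMARNTCAGGCNRGCGTATYDGKMYTTCC-3'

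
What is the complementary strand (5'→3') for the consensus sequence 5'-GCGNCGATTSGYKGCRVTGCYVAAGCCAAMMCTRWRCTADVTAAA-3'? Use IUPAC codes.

Standard pairs A↔T, G↔C; ambiguity codes pair R↔Y, M↔K, W↔W, S↔S, D↔H, V↔B, N↔N. Complement (CGCNGCTAASCRMCGYBACGRBTTCGGTTKKGAYWYGATHBATTT), then reverse for 5'→3'.

5'-TTTABHTAGYWYAGKKTTGGCTTBRGCABYGCMRCSAATCGNCGC-3'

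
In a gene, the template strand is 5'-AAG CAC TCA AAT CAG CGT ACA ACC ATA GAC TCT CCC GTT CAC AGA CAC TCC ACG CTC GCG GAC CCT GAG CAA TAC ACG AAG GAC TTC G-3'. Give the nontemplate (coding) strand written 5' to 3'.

The coding strand is complementary and antiparallel to the template: take the complement (A↔T, G↔C) and reverse.

5'-CGAAGTCCTTCGTGTATTGCTCAGGGTCCGCGAGCGTGGAGTGTCTGTGAACGGGAGAGTCTATGGTTGTACGCTGATTTGAGTGCTT-3'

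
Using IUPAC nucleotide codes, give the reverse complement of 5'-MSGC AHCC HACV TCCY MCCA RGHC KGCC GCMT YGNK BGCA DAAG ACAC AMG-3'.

Standard pairs A↔T, G↔C; ambiguity codes pair R↔Y, M↔K, S↔S, B↔V, D↔H, N↔N. Complement (KSCGTDGGDTGBAGGRKGGTYCDGMCGGCGKARCNMVCGTHTTCTGTGTKC), then reverse for 5'→3'.

5'-CKTGTGTCTTHTGCVMNCRAKGCGGCMGDCYTGGKRGGABGTDGGDTGCSK-3'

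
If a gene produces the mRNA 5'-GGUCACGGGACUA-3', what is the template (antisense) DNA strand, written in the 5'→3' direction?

5′-TAGTCCCGTGACC-3′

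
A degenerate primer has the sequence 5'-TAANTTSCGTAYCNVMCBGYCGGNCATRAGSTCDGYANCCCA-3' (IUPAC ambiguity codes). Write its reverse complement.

Standard pairs A↔T, G↔C; ambiguity codes pair R↔Y, M↔K, S↔S, B↔V, D↔H, N↔N. Complement (ATTNAASGCATRGNBKGVCRGCCNGTAYTCSAGHCRTNGGGT), then reverse for 5'→3'.

5'-TGGGNTRCHGASCTYATGNCCGRCVGKBNGRTACGSAANTTA-3'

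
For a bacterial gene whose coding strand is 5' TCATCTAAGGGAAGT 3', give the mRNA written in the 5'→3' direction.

mRNA has the coding-strand sequence with U in place of T.

5'-UCAUCUAAGGGAAGU-3'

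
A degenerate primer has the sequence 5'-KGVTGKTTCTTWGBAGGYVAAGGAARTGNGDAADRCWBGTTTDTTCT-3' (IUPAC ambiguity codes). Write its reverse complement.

Standard pairs A↔T, G↔C; ambiguity codes pair R↔Y, K↔M, W↔W, B↔V, D↔H, N↔N. Complement (MCBACMAAGAAWCVTCCRBTTCCTTYACNCHTTHYGWVCAAAHAAGA), then reverse for 5'→3'.

5'-AGAAHAAACVWGYHTTHCNCAYTTCCTTBRCCTVCWAAGAAMCABCM-3'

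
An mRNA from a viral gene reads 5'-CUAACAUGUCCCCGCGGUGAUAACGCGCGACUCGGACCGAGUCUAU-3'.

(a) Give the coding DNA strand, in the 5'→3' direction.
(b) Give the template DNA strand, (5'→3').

(a) 5'-CTAACATGTCCCCGCGGTGATAACGCGCGACTCGGACCGAGTCTAT-3'
(b) 5'-ATAGACTCGGTCCGAGTCGCGCGTTATCACCGCGGGGACATGTTAG-3'

(a) The coding strand matches the mRNA with U→T.
(b) The template strand is the reverse complement of the coding strand.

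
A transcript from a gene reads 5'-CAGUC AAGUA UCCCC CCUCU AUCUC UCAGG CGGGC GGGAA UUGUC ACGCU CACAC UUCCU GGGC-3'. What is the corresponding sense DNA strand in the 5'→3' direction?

5'-CAGTCAAGTATCCCCCCTCTATCTCTCAGGCGGGCGGGAATTGTCACGCTCACACTTCCTGGGC-3'

The coding DNA strand has the same 5'→3' sequence as the mRNA with U replaced by T.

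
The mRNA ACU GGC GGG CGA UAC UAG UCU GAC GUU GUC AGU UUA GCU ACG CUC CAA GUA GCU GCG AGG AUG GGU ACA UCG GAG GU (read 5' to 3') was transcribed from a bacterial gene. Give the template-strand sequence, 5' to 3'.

Replace U with T to get the coding DNA strand: ACTGGCGGGCGATACTAGTCTGACGTTGTCAGTTTAGCTACGCTCCAAGTAGCTGCGAGGATGGGTACATCGGAGGT. The template strand is its reverse complement (complement TGACCGCCCGCTATGATCAGACTGCAACAGTCAAATCGATGCGAGGTTCATCGACGCTCCTACCCATGTAGCCTCCA, then reverse).

5'-ACCTCCGATGTACCCATCCTCGCAGCTACTTGGAGCGTAGCTAAACTGACAACGTCAGACTAGTATCGCCCGCCAGT-3'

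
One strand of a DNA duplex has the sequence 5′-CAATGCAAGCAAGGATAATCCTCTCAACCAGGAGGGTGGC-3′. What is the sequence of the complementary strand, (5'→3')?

5'-GCCACCCTCCTGGTTGAGAGGATTATCCTTGCTTGCATTG-3'

Pairing A↔T and G↔C gives GTTACGTTCGTTCCTATTAGGAGAGTTGGTCCTCCCACCG, running 3'→5'. Reverse for the 5'→3' convention.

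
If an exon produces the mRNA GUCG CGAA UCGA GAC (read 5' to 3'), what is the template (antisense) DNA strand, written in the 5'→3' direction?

Replace U with T to get the coding DNA strand: GTCGCGAATCGAGAC. The template strand is its reverse complement (complement CAGCGCTTAGCTCTG, then reverse).

5'-GTCTCGATTCGCGAC-3'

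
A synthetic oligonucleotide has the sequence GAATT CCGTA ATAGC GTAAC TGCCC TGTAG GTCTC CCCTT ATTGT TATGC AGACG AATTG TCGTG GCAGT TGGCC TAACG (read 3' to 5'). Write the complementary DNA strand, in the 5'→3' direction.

The strand is given 3'→5', so its complement runs 5'→3' in the same left-to-right order: pair each base A↔T, G↔C.

5'-CTTAAGGCATTATCGCATTGACGGGACATCCAGAGGGGAATAACAATACGTCTGCTTAACAGCACCGTCAACCGGATTGC-3'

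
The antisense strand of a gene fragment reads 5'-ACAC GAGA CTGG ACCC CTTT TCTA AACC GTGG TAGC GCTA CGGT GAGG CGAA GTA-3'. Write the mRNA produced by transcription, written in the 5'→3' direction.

5'-UACUUCGCCUCACCGUAGCGCUACCACGGUUUAGAAAAGGGGUCCAGUCUCGUGU-3'

The mRNA has the sequence of the coding strand (reverse complement of the template) with T→U. Reverse complement of ACACGAGACTGGACCCCTTTTCTAAACCGTGGTAGCGCTACGGTGAGGCGAAGTA is TACTTCGCCTCACCGTAGCGCTACCACGGTTTAGAAAAGGGGTCCAGTCTCGTGT; then T→U.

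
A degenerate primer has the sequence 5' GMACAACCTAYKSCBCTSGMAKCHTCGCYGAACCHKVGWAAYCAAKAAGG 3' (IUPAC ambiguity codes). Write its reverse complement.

5'-CCTTMTTGRTTWCBMDGGTTCRGCGADGMTKCSAGVGSMRTAGGTTGTKC-3'

Standard pairs A↔T, G↔C; ambiguity codes pair Y↔R, M↔K, W↔W, S↔S, B↔V, H↔D. Complement (CKTGTTGGATRMSGVGASCKTMGDAGCGRCTTGGDMBCWTTRGTTMTTCC), then reverse for 5'→3'.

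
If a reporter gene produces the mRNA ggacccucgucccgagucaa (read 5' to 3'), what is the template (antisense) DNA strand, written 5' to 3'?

5'-TTGACTCGGGACGAGGGTCC-3'

Replace U with T to get the coding DNA strand: GGACCCTCGTCCCGAGTCAA. The template strand is its reverse complement (complement CCTGGGAGCAGGGCTCAGTT, then reverse).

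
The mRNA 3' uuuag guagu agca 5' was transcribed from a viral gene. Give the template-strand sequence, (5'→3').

5′-AAATCCATCATCGT-3′

Written 5'→3' the mRNA is ACGAUGAUGGAUUU, so the coding DNA strand is ACGATGATGGATTT. The template is its reverse complement.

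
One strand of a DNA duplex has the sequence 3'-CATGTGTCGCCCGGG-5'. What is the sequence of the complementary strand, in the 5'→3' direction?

The strand is given 3'→5', so its complement runs 5'→3' in the same left-to-right order: pair each base A↔T, G↔C.

5'-GTACACAGCGGGCCC-3'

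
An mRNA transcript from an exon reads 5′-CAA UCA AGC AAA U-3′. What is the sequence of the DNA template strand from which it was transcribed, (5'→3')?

5'-ATTTGCTTGATTG-3'

Replace U with T to get the coding DNA strand: CAATCAAGCAAAT. The template strand is its reverse complement (complement GTTAGTTCGTTTA, then reverse).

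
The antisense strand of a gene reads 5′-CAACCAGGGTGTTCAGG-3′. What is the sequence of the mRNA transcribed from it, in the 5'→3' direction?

5′-CCUGAACACCCUGGUUG-3′

RNA polymerase reads the template 3'→5' and synthesizes mRNA 5'→3' by base-pairing (A→U, T→A, G↔C). The complement of the template is GTTGGTCCCACAAGTCC; antiparallel, so 5'→3' the coding strand is CCTGAACACCCTGGTTG. Replace T with U for the mRNA.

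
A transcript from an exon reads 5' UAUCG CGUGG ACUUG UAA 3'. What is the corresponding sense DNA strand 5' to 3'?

The coding DNA strand has the same 5'→3' sequence as the mRNA with U replaced by T.

5'-TATCGCGTGGACTTGTAA-3'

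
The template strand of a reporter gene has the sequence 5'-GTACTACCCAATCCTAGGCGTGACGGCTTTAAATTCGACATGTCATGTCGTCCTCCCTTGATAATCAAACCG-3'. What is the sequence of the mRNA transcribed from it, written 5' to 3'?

RNA polymerase reads the template 3'→5' and synthesizes mRNA 5'→3' by base-pairing (A→U, T→A, G↔C). The complement of the template is CATGATGGGTTAGGATCCGCACTGCCGAAATTTAAGCTGTACAGTACAGCAGGAGGGAACTATTAGTTTGGC; antiparallel, so 5'→3' the coding strand is CGGTTTGATTATCAAGGGAGGACGACATGACATGTCGAATTTAAAGCCGTCACGCCTAGGATTGGGTAGTAC. Replace T with U for the mRNA.

5'-CGGUUUGAUUAUCAAGGGAGGACGACAUGACAUGUCGAAUUUAAAGCCGUCACGCCUAGGAUUGGGUAGUAC-3'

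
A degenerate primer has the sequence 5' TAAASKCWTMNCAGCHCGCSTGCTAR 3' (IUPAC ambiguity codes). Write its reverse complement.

5'-YTAGCASGCGDGCTGNKAWGMSTTTA-3'

Standard pairs A↔T, G↔C; ambiguity codes pair R↔Y, M↔K, W↔W, S↔S, H↔D, N↔N. Complement (ATTTSMGWAKNGTCGDGCGSACGATY), then reverse for 5'→3'.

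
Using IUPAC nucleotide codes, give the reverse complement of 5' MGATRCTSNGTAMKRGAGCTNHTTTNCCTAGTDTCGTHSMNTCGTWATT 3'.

5'-AATWACGANKSDACGAHACTAGGNAAADNAGCTCYMKTACNSAGYATCK-3'

Standard pairs A↔T, G↔C; ambiguity codes pair R↔Y, M↔K, W↔W, S↔S, D↔H, N↔N. Complement (KCTAYGASNCATKMYCTCGANDAAANGGATCAHAGCADSKNAGCAWTAA), then reverse for 5'→3'.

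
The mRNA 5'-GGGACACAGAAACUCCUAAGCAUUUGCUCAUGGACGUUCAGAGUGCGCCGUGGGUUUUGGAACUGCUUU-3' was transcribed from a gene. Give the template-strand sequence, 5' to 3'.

Replace U with T to get the coding DNA strand: GGGACACAGAAACTCCTAAGCATTTGCTCATGGACGTTCAGAGTGCGCCGTGGGTTTTGGAACTGCTTT. The template strand is its reverse complement (complement CCCTGTGTCTTTGAGGATTCGTAAACGAGTACCTGCAAGTCTCACGCGGCACCCAAAACCTTGACGAAA, then reverse).

5'-AAAGCAGTTCCAAAACCCACGGCGCACTCTGAACGTCCATGAGCAAATGCTTAGGAGTTTCTGTGTCCC-3'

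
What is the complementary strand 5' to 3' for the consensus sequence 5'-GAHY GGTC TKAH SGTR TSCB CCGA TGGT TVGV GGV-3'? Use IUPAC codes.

5'-BCCBCBAACCATCGGVGSAYACSDTMAGACCRDTC-3'

Standard pairs A↔T, G↔C; ambiguity codes pair R↔Y, K↔M, S↔S, B↔V, H↔D. Complement (CTDRCCAGAMTDSCAYASGVGGCTACCAABCBCCB), then reverse for 5'→3'.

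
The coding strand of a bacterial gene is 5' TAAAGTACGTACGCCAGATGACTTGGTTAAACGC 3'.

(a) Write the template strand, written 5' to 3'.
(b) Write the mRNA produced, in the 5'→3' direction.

(a) The template strand is the reverse complement of the coding strand: complement ATTTCATGCATGCGGTCTACTGAACCAATTTGCG, then reverse.
(b) mRNA matches the coding strand with T→U.

(a) 5'-GCGTTTAACCAAGTCATCTGGCGTACGTACTTTA-3'
(b) 5′-UAAAGUACGUACGCCAGAUGACUUGGUUAAACGC-3′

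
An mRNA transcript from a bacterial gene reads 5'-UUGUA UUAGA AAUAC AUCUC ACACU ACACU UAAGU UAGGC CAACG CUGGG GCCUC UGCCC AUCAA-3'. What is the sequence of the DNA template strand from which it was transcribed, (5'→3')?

Replace U with T to get the coding DNA strand: TTGTATTAGAAATACATCTCACACTACACTTAAGTTAGGCCAACGCTGGGGCCTCTGCCCATCAA. The template strand is its reverse complement (complement AACATAATCTTTATGTAGAGTGTGATGTGAATTCAATCCGGTTGCGACCCCGGAGACGGGTAGTT, then reverse).

5'-TTGATGGGCAGAGGCCCCAGCGTTGGCCTAACTTAAGTGTAGTGTGAGATGTATTTCTAATACAA-3'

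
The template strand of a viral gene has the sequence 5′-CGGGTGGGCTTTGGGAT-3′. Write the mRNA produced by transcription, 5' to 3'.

5'-AUCCCAAAGCCCACCCG-3'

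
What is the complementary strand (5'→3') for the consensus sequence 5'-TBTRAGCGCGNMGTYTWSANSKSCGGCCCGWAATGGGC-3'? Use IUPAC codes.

Standard pairs A↔T, G↔C; ambiguity codes pair R↔Y, M↔K, W↔W, S↔S, B↔V, N↔N. Complement (AVAYTCGCGCNKCARAWSTNSMSGCCGGGCWTTACCCG), then reverse for 5'→3'.

5'-GCCCATTWCGGGCCGSMSNTSWARACKNCGCGCTYAVA-3'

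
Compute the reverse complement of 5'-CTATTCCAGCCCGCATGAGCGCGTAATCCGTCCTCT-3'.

5′-AGAGGACGGATTACGCGCTCATGCGGGCTGGAATAG-3′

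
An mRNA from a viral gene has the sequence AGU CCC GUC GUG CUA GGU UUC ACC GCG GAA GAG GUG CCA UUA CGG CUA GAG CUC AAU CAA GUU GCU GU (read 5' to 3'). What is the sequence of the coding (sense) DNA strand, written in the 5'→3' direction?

The coding DNA strand has the same 5'→3' sequence as the mRNA with U replaced by T.

5'-AGTCCCGTCGTGCTAGGTTTCACCGCGGAAGAGGTGCCATTACGGCTAGAGCTCAATCAAGTTGCTGT-3'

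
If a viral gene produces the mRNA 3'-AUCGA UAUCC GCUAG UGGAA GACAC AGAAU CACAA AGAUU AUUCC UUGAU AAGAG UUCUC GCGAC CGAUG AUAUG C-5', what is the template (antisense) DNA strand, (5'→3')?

5'-TAGCTATAGGCGATCACCTTCTGTGTCTTAGTGTTTCTAATAAGGAACTATTCTCAAGAGCGCTGGCTACTATACG-3'

Written 5'→3' the mRNA is CGUAUAGUAGCCAGCGCUCUUGAGAAUAGUUCCUUAUUAGAAACACUAAGACACAGAAGGUGAUCGCCUAUAGCUA, so the coding DNA strand is CGTATAGTAGCCAGCGCTCTTGAGAATAGTTCCTTATTAGAAACACTAAGACACAGAAGGTGATCGCCTATAGCTA. The template is its reverse complement.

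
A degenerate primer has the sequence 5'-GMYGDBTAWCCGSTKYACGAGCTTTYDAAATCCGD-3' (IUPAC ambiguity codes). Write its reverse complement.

Standard pairs A↔T, G↔C; ambiguity codes pair Y↔R, M↔K, W↔W, S↔S, B↔V, D↔H. Complement (CKRCHVATWGGCSAMRTGCTCGAAARHTTTAGGCH), then reverse for 5'→3'.

5'-HCGGATTTHRAAAGCTCGTRMASCGGWTAVHCRKC-3'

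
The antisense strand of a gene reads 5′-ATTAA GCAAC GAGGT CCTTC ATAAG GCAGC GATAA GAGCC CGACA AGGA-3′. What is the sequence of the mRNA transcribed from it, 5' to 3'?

The mRNA has the sequence of the coding strand (reverse complement of the template) with T→U. Reverse complement of ATTAAGCAACGAGGTCCTTCATAAGGCAGCGATAAGAGCCCGACAAGGA is TCCTTGTCGGGCTCTTATCGCTGCCTTATGAAGGACCTCGTTGCTTAAT; then T→U.

5'-UCCUUGUCGGGCUCUUAUCGCUGCCUUAUGAAGGACCUCGUUGCUUAAU-3'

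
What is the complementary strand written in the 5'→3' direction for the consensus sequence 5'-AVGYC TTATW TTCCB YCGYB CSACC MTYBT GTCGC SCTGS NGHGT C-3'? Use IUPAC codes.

5'-GACDCNSCAGSGCGACAVRAKGGTSGVRCGRVGGAAWATAAGRCBT-3'

Standard pairs A↔T, G↔C; ambiguity codes pair Y↔R, M↔K, W↔W, S↔S, B↔V, H↔D, N↔N. Complement (TBCRGAATAWAAGGVRGCRVGSTGGKARVACAGCGSGACSNCDCAG), then reverse for 5'→3'.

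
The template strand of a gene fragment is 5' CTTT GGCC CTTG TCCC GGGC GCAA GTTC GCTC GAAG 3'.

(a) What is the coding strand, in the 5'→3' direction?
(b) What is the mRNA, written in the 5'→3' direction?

(a) 5'-CTTCGAGCGAACTTGCGCCCGGGACAAGGGCCAAAG-3'
(b) 5'-CUUCGAGCGAACUUGCGCCCGGGACAAGGGCCAAAG-3'

(a) The coding strand is the reverse complement of the template: complement GAAACCGGGAACAGGGCCCGCGTTCAAGCGAGCTTC, then reverse.
(b) mRNA has the coding-strand sequence with T→U.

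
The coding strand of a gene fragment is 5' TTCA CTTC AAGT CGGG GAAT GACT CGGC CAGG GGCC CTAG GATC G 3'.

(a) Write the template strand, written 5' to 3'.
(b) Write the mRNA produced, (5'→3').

(a) 5′-CGATCCTAGGGCCCCTGGCCGAGTCATTCCCCGACTTGAAGTGAA-3′
(b) 5'-UUCACUUCAAGUCGGGGAAUGACUCGGCCAGGGGCCCUAGGAUCG-3'

(a) The template strand is the reverse complement of the coding strand: complement AAGTGAAGTTCAGCCCCTTACTGAGCCGGTCCCCGGGATCCTAGC, then reverse.
(b) mRNA matches the coding strand with T→U.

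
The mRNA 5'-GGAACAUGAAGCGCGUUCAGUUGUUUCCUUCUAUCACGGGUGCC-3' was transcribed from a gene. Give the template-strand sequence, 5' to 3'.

Replace U with T to get the coding DNA strand: GGAACATGAAGCGCGTTCAGTTGTTTCCTTCTATCACGGGTGCC. The template strand is its reverse complement (complement CCTTGTACTTCGCGCAAGTCAACAAAGGAAGATAGTGCCCACGG, then reverse).

5′-GGCACCCGTGATAGAAGGAAACAACTGAACGCGCTTCATGTTCC-3′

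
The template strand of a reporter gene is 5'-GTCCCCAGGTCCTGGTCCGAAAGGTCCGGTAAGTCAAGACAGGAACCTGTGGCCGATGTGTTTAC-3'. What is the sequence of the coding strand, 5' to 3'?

The coding strand is complementary and antiparallel to the template: take the complement (A↔T, G↔C) and reverse.

5'-GTAAACACATCGGCCACAGGTTCCTGTCTTGACTTACCGGACCTTTCGGACCAGGACCTGGGGAC-3'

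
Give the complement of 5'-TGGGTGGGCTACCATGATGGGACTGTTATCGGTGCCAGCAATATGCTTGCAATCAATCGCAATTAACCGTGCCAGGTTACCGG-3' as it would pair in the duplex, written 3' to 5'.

Base-pairing A↔T, G↔C gives the complement. The complementary strand is antiparallel, so paired with a 5'→3' strand it runs 3'→5'.

3'-ACCCACCCGATGGTACTACCCTGACAATAGCCACGGTCGTTATACGAACGTTAGTTAGCGTTAATTGGCACGGTCCAATGGCC-5'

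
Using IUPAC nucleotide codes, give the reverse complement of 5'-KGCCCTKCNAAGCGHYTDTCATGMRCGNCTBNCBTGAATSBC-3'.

5'-GVSATTCAVGNVAGNCGYKCATGAHARDCGCTTNGMAGGGCM-3'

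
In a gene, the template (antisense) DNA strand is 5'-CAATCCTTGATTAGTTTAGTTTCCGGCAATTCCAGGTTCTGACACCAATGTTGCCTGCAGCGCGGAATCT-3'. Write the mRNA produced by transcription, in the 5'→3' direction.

5'-AGAUUCCGCGCUGCAGGCAACAUUGGUGUCAGAACCUGGAAUUGCCGGAAACUAAACUAAUCAAGGAUUG-3'

The mRNA has the sequence of the coding strand (reverse complement of the template) with T→U. Reverse complement of CAATCCTTGATTAGTTTAGTTTCCGGCAATTCCAGGTTCTGACACCAATGTTGCCTGCAGCGCGGAATCT is AGATTCCGCGCTGCAGGCAACATTGGTGTCAGAACCTGGAATTGCCGGAAACTAAACTAATCAAGGATTG; then T→U.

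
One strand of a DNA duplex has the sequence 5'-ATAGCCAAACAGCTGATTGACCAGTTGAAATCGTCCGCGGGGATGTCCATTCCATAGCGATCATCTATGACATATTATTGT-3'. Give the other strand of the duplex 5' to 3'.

The complement of ATAGCCAAACAGCTGATTGACCAGTTGAAATCGTCCGCGGGGATGTCCATTCCATAGCGATCATCTATGACATATTATTGT is TATCGGTTTGTCGACTAACTGGTCAACTTTAGCAGGCGCCCCTACAGGTAAGGTATCGCTAGTAGATACTGTATAATAACA (A↔T, G↔C). DNA strands are antiparallel, so the complementary strand runs 3'→5'; reversing gives the 5'→3' form.

5′-ACAATAATATGTCATAGATGATCGCTATGGAATGGACATCCCCGCGGACGATTTCAACTGGTCAATCAGCTGTTTGGCTAT-3′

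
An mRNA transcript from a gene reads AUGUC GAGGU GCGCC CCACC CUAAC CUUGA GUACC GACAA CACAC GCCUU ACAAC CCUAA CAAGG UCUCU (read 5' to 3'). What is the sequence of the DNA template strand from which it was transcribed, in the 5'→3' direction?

Replace U with T to get the coding DNA strand: ATGTCGAGGTGCGCCCCACCCTAACCTTGAGTACCGACAACACACGCCTTACAACCCTAACAAGGTCTCT. The template strand is its reverse complement (complement TACAGCTCCACGCGGGGTGGGATTGGAACTCATGGCTGTTGTGTGCGGAATGTTGGGATTGTTCCAGAGA, then reverse).

5'-AGAGACCTTGTTAGGGTTGTAAGGCGTGTGTTGTCGGTACTCAAGGTTAGGGTGGGGCGCACCTCGACAT-3'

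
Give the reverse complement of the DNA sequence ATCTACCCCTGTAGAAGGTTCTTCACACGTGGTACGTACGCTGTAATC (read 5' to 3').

5'-GATTACAGCGTACGTACCACGTGTGAAGAACCTTCTACAGGGGTAGAT-3'

Reading the sequence 3'→5' and pairing each base (A↔T, G↔C) gives the reverse complement directly.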